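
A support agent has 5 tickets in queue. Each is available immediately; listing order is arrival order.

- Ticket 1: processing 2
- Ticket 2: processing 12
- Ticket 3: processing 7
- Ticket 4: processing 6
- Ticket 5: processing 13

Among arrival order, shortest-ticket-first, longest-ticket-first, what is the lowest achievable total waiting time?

FIFO (arrival order): Ticket 1 Ticket 2 Ticket 3 Ticket 4 Ticket 5.
Ticket 1: waits 0, runs 0→2
Ticket 2: waits 2, runs 2→14
Ticket 3: waits 14, runs 14→21
Ticket 4: waits 21, runs 21→27
Ticket 5: waits 27, runs 27→40
Sum = 0+2+14+21+27 = 64.
SPT (increasing processing time): Ticket 1 Ticket 4 Ticket 3 Ticket 2 Ticket 5.
Ticket 1: waits 0, runs 0→2
Ticket 4: waits 2, runs 2→8
Ticket 3: waits 8, runs 8→15
Ticket 2: waits 15, runs 15→27
Ticket 5: waits 27, runs 27→40
Sum = 0+2+8+15+27 = 52.
LPT (decreasing processing time): Ticket 5 Ticket 2 Ticket 3 Ticket 4 Ticket 1.
Ticket 5: waits 0, runs 0→13
Ticket 2: waits 13, runs 13→25
Ticket 3: waits 25, runs 25→32
Ticket 4: waits 32, runs 32→38
Ticket 1: waits 38, runs 38→40
Sum = 0+13+25+32+38 = 108.
FIFO 64, SPT 52, LPT 108 → minimum 52.

52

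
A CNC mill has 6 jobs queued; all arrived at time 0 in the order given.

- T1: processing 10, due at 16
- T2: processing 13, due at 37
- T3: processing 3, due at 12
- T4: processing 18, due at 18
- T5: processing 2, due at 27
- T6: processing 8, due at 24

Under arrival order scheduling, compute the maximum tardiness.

30

FIFO (arrival order): T1 T2 T3 T4 T5 T6.
T1: 0→10, due 16, tardiness 0
T2: 10→23, due 37, tardiness 0
T3: 23→26, due 12, tardiness 14
T4: 26→44, due 18, tardiness 26
T5: 44→46, due 27, tardiness 19
T6: 46→54, due 24, tardiness 30
Maximum = 30.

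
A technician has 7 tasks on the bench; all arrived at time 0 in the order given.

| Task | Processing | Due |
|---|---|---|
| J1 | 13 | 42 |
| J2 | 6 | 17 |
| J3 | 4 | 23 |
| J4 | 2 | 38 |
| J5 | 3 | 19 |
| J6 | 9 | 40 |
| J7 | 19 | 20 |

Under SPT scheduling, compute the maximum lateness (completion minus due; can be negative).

SPT (increasing processing time): J4 J5 J3 J2 J6 J1 J7.
J4: 0→2, due 38, lateness -36
J5: 2→5, due 19, lateness -14
J3: 5→9, due 23, lateness -14
J2: 9→15, due 17, lateness -2
J6: 15→24, due 40, lateness -16
J1: 24→37, due 42, lateness -5
J7: 37→56, due 20, lateness 36
Maximum = 36.

36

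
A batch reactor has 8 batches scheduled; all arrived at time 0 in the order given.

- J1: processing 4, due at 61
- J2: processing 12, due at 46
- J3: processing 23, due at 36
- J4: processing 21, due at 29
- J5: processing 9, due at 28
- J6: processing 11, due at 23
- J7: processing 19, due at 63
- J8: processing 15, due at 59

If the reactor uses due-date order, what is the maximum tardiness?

51

EDD (increasing due date): J6 J5 J4 J3 J2 J8 J1 J7.
J6: 0→11, due 23, tardiness 0
J5: 11→20, due 28, tardiness 0
J4: 20→41, due 29, tardiness 12
J3: 41→64, due 36, tardiness 28
J2: 64→76, due 46, tardiness 30
J8: 76→91, due 59, tardiness 32
J1: 91→95, due 61, tardiness 34
J7: 95→114, due 63, tardiness 51
Maximum = 51.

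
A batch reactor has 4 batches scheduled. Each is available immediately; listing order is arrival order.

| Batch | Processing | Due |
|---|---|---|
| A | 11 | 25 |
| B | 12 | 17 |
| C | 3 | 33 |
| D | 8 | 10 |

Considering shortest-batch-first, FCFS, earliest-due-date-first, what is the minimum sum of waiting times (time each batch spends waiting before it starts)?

SPT (increasing processing time): C D A B.
C: waits 0, runs 0→3
D: waits 3, runs 3→11
A: waits 11, runs 11→22
B: waits 22, runs 22→34
Sum = 0+3+11+22 = 36.
FIFO (arrival order): A B C D.
A: waits 0, runs 0→11
B: waits 11, runs 11→23
C: waits 23, runs 23→26
D: waits 26, runs 26→34
Sum = 0+11+23+26 = 60.
EDD (increasing due date): D B A C.
D: waits 0, runs 0→8
B: waits 8, runs 8→20
A: waits 20, runs 20→31
C: waits 31, runs 31→34
Sum = 0+8+20+31 = 59.
SPT 36, FIFO 60, EDD 59 → minimum 36.

36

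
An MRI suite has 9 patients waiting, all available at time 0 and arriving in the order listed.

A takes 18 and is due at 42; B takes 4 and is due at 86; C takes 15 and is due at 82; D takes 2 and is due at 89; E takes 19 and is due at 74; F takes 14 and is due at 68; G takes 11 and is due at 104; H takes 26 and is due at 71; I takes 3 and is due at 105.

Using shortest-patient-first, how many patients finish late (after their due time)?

SPT (increasing processing time): D I B G F C A E H.
D: 0→2, due 89, tardiness 0
I: 2→5, due 105, tardiness 0
B: 5→9, due 86, tardiness 0
G: 9→20, due 104, tardiness 0
F: 20→34, due 68, tardiness 0
C: 34→49, due 82, tardiness 0
A: 49→67, due 42, tardiness 25
E: 67→86, due 74, tardiness 12
H: 86→112, due 71, tardiness 41
Late patients: 3.

3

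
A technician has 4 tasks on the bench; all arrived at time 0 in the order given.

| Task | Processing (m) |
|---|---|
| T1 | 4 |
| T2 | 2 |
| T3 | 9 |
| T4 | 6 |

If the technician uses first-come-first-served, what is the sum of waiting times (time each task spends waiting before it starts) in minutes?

FIFO (arrival order): T1 T2 T3 T4.
T1: waits 0, runs 0→4
T2: waits 4, runs 4→6
T3: waits 6, runs 6→15
T4: waits 15, runs 15→21
Sum = 0+4+6+15 = 25.

25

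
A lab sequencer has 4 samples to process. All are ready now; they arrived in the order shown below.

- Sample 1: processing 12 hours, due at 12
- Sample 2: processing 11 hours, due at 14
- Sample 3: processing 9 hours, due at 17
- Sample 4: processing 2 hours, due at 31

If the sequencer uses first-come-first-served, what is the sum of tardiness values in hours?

27

FIFO (arrival order): Sample 1 Sample 2 Sample 3 Sample 4.
Sample 1: 0→12, due 12, tardiness 0
Sample 2: 12→23, due 14, tardiness 9
Sample 3: 23→32, due 17, tardiness 15
Sample 4: 32→34, due 31, tardiness 3
Sum = 0+9+15+3 = 27.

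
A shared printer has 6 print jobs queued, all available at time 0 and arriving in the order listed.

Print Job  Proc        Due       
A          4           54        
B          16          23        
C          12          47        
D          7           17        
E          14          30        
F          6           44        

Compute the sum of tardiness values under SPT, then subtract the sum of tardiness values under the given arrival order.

-11

SPT (increasing processing time): A F D C E B.
A: 0→4, due 54, tardiness 0
F: 4→10, due 44, tardiness 0
D: 10→17, due 17, tardiness 0
C: 17→29, due 47, tardiness 0
E: 29→43, due 30, tardiness 13
B: 43→59, due 23, tardiness 36
Sum = 0+0+0+0+13+36 = 49.
FIFO (arrival order): A B C D E F.
A: 0→4, due 54, tardiness 0
B: 4→20, due 23, tardiness 0
C: 20→32, due 47, tardiness 0
D: 32→39, due 17, tardiness 22
E: 39→53, due 30, tardiness 23
F: 53→59, due 44, tardiness 15
Sum = 0+0+0+22+23+15 = 60.
Difference = 49 − 60 = -11.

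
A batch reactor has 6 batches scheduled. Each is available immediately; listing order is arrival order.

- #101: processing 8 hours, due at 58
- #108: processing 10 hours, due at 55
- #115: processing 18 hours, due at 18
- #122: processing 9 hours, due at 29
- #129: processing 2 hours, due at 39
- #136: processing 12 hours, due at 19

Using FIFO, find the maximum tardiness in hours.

FIFO (arrival order): #101 #108 #115 #122 #129 #136.
#101: 0→8, due 58, tardiness 0
#108: 8→18, due 55, tardiness 0
#115: 18→36, due 18, tardiness 18
#122: 36→45, due 29, tardiness 16
#129: 45→47, due 39, tardiness 8
#136: 47→59, due 19, tardiness 40
Maximum = 40.

40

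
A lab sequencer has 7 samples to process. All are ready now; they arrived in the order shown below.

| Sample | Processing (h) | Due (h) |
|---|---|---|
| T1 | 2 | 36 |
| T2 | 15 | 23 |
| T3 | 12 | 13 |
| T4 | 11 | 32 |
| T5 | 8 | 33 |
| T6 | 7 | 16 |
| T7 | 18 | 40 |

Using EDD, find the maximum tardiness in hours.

EDD (increasing due date): T3 T6 T2 T4 T5 T1 T7.
T3: 0→12, due 13, tardiness 0
T6: 12→19, due 16, tardiness 3
T2: 19→34, due 23, tardiness 11
T4: 34→45, due 32, tardiness 13
T5: 45→53, due 33, tardiness 20
T1: 53→55, due 36, tardiness 19
T7: 55→73, due 40, tardiness 33
Maximum = 33.

33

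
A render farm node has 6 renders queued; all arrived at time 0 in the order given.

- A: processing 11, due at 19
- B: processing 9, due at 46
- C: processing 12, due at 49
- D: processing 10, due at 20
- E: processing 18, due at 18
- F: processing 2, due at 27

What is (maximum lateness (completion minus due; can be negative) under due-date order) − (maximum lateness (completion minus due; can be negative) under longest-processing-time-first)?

EDD (increasing due date): E A D F B C.
E: 0→18, due 18, lateness 0
A: 18→29, due 19, lateness 10
D: 29→39, due 20, lateness 19
F: 39→41, due 27, lateness 14
B: 41→50, due 46, lateness 4
C: 50→62, due 49, lateness 13
Maximum = 19.
LPT (decreasing processing time): E C A D B F.
E: 0→18, due 18, lateness 0
C: 18→30, due 49, lateness -19
A: 30→41, due 19, lateness 22
D: 41→51, due 20, lateness 31
B: 51→60, due 46, lateness 14
F: 60→62, due 27, lateness 35
Maximum = 35.
Difference = 19 − 35 = -16.

-16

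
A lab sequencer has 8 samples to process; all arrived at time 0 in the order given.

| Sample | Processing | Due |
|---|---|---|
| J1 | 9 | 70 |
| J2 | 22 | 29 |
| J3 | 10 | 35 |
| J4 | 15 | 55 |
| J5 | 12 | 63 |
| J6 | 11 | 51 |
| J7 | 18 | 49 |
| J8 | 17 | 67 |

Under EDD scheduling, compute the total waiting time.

434

EDD (increasing due date): J2 J3 J7 J6 J4 J5 J8 J1.
J2: waits 0, runs 0→22
J3: waits 22, runs 22→32
J7: waits 32, runs 32→50
J6: waits 50, runs 50→61
J4: waits 61, runs 61→76
J5: waits 76, runs 76→88
J8: waits 88, runs 88→105
J1: waits 105, runs 105→114
Sum = 0+22+32+50+61+76+88+105 = 434.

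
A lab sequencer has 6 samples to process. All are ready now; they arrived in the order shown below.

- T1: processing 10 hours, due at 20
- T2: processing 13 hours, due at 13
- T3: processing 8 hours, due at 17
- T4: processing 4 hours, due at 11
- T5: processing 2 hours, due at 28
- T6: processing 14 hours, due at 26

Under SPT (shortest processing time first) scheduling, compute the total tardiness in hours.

SPT (increasing processing time): T5 T4 T3 T1 T2 T6.
T5: 0→2, due 28, tardiness 0
T4: 2→6, due 11, tardiness 0
T3: 6→14, due 17, tardiness 0
T1: 14→24, due 20, tardiness 4
T2: 24→37, due 13, tardiness 24
T6: 37→51, due 26, tardiness 25
Sum = 0+0+0+4+24+25 = 53.

53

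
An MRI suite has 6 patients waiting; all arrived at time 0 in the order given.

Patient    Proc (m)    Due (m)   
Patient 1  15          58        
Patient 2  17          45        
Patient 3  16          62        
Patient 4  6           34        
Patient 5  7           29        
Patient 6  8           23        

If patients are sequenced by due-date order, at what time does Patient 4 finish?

EDD (increasing due date): Patient 6 Patient 5 Patient 4 Patient 2 Patient 1 Patient 3.
Patient 6: 0→8
Patient 5: 8→15
Patient 4: 15→21

21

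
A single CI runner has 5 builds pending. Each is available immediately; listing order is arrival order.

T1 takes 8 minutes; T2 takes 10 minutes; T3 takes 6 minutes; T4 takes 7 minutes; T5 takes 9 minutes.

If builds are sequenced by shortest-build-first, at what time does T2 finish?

SPT (increasing processing time): T3 T4 T1 T5 T2.
T3: 0→6
T4: 6→13
T1: 13→21
T5: 21→30
T2: 30→40

40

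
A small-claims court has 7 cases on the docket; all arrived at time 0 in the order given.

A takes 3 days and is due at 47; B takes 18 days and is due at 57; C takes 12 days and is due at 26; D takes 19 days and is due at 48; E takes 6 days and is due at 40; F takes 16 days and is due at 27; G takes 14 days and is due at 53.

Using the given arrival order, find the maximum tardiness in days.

FIFO (arrival order): A B C D E F G.
A: 0→3, due 47, tardiness 0
B: 3→21, due 57, tardiness 0
C: 21→33, due 26, tardiness 7
D: 33→52, due 48, tardiness 4
E: 52→58, due 40, tardiness 18
F: 58→74, due 27, tardiness 47
G: 74→88, due 53, tardiness 35
Maximum = 47.

47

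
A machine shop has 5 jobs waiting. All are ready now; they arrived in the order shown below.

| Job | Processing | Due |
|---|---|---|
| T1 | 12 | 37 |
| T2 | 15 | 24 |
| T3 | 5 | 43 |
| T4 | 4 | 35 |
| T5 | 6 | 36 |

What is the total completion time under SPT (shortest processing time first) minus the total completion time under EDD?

-41

SPT (increasing processing time): T4 T3 T5 T1 T2.
T4: 0→4
T3: 4→9
T5: 9→15
T1: 15→27
T2: 27→42
Sum = 4+9+15+27+42 = 97.
EDD (increasing due date): T2 T4 T5 T1 T3.
T2: 0→15
T4: 15→19
T5: 19→25
T1: 25→37
T3: 37→42
Sum = 15+19+25+37+42 = 138.
Difference = 97 − 138 = -41.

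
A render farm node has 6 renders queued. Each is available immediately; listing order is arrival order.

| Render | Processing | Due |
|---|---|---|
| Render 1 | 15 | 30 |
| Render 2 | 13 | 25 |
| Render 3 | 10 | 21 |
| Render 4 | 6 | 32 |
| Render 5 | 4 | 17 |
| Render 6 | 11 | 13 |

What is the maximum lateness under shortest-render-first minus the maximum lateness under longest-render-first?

-13

SPT (increasing processing time): Render 5 Render 4 Render 3 Render 6 Render 2 Render 1.
Render 5: 0→4, due 17, lateness -13
Render 4: 4→10, due 32, lateness -22
Render 3: 10→20, due 21, lateness -1
Render 6: 20→31, due 13, lateness 18
Render 2: 31→44, due 25, lateness 19
Render 1: 44→59, due 30, lateness 29
Maximum = 29.
LPT (decreasing processing time): Render 1 Render 2 Render 6 Render 3 Render 4 Render 5.
Render 1: 0→15, due 30, lateness -15
Render 2: 15→28, due 25, lateness 3
Render 6: 28→39, due 13, lateness 26
Render 3: 39→49, due 21, lateness 28
Render 4: 49→55, due 32, lateness 23
Render 5: 55→59, due 17, lateness 42
Maximum = 42.
Difference = 29 − 42 = -13.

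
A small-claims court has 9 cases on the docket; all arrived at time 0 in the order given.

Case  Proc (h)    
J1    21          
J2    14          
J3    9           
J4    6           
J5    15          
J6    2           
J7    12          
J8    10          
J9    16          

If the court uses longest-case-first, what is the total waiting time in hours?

542

LPT (decreasing processing time): J1 J9 J5 J2 J7 J8 J3 J4 J6.
J1: waits 0, runs 0→21
J9: waits 21, runs 21→37
J5: waits 37, runs 37→52
J2: waits 52, runs 52→66
J7: waits 66, runs 66→78
J8: waits 78, runs 78→88
J3: waits 88, runs 88→97
J4: waits 97, runs 97→103
J6: waits 103, runs 103→105
Sum = 0+21+37+52+66+78+88+97+103 = 542.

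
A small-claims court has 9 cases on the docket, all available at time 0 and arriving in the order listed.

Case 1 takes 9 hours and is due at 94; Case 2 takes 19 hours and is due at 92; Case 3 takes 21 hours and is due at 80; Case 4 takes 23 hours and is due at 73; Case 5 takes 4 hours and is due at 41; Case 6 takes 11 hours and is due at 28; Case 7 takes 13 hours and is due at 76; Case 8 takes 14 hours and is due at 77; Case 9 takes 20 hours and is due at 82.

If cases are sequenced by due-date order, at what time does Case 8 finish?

EDD (increasing due date): Case 6 Case 5 Case 4 Case 7 Case 8 Case 3 Case 9 Case 2 Case 1.
Case 6: 0→11
Case 5: 11→15
Case 4: 15→38
Case 7: 38→51
Case 8: 51→65

65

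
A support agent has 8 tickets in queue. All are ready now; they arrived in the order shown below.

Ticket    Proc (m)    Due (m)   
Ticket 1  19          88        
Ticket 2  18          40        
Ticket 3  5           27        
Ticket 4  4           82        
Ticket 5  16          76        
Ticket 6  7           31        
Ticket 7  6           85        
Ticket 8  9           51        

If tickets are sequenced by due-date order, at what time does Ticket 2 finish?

30

EDD (increasing due date): Ticket 3 Ticket 6 Ticket 2 Ticket 8 Ticket 5 Ticket 4 Ticket 7 Ticket 1.
Ticket 3: 0→5
Ticket 6: 5→12
Ticket 2: 12→30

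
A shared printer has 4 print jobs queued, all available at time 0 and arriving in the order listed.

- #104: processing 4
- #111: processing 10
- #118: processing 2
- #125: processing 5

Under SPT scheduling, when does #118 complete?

SPT (increasing processing time): #118 #104 #125 #111.
#118: 0→2

2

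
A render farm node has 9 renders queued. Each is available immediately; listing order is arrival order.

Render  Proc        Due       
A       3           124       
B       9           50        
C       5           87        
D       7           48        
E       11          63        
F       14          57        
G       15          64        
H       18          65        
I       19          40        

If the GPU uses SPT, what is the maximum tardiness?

61

SPT (increasing processing time): A C D B E F G H I.
A: 0→3, due 124, tardiness 0
C: 3→8, due 87, tardiness 0
D: 8→15, due 48, tardiness 0
B: 15→24, due 50, tardiness 0
E: 24→35, due 63, tardiness 0
F: 35→49, due 57, tardiness 0
G: 49→64, due 64, tardiness 0
H: 64→82, due 65, tardiness 17
I: 82→101, due 40, tardiness 61
Maximum = 61.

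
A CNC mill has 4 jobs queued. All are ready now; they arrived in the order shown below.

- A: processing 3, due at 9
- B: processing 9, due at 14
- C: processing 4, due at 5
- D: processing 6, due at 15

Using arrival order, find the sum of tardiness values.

FIFO (arrival order): A B C D.
A: 0→3, due 9, tardiness 0
B: 3→12, due 14, tardiness 0
C: 12→16, due 5, tardiness 11
D: 16→22, due 15, tardiness 7
Sum = 0+0+11+7 = 18.

18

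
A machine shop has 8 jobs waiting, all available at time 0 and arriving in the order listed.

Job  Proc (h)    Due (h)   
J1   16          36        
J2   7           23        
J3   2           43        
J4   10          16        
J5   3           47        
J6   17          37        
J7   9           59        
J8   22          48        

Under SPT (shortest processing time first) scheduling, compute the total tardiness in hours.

91

SPT (increasing processing time): J3 J5 J2 J7 J4 J1 J6 J8.
J3: 0→2, due 43, tardiness 0
J5: 2→5, due 47, tardiness 0
J2: 5→12, due 23, tardiness 0
J7: 12→21, due 59, tardiness 0
J4: 21→31, due 16, tardiness 15
J1: 31→47, due 36, tardiness 11
J6: 47→64, due 37, tardiness 27
J8: 64→86, due 48, tardiness 38
Sum = 0+0+0+0+15+11+27+38 = 91.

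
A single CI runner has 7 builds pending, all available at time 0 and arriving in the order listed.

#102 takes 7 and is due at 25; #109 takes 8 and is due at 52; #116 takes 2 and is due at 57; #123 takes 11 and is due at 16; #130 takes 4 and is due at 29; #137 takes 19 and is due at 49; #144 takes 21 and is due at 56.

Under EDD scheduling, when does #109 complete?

49

EDD (increasing due date): #123 #102 #130 #137 #109 #144 #116.
#123: 0→11
#102: 11→18
#130: 18→22
#137: 22→41
#109: 41→49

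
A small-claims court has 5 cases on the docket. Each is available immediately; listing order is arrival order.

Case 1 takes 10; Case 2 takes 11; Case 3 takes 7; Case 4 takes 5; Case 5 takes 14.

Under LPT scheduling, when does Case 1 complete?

LPT (decreasing processing time): Case 5 Case 2 Case 1 Case 3 Case 4.
Case 5: 0→14
Case 2: 14→25
Case 1: 25→35

35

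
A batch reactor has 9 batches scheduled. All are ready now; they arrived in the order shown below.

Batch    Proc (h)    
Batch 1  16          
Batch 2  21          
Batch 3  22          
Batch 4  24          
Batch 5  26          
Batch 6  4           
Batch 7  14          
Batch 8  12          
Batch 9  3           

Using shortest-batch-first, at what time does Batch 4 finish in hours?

SPT (increasing processing time): Batch 9 Batch 6 Batch 8 Batch 7 Batch 1 Batch 2 Batch 3 Batch 4 Batch 5.
Batch 9: 0→3
Batch 6: 3→7
Batch 8: 7→19
Batch 7: 19→33
Batch 1: 33→49
Batch 2: 49→70
Batch 3: 70→92
Batch 4: 92→116

116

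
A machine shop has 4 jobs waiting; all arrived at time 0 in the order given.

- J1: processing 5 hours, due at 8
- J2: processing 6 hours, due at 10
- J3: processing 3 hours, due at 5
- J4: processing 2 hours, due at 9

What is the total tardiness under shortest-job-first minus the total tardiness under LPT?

SPT (increasing processing time): J4 J3 J1 J2.
J4: 0→2, due 9, tardiness 0
J3: 2→5, due 5, tardiness 0
J1: 5→10, due 8, tardiness 2
J2: 10→16, due 10, tardiness 6
Sum = 0+0+2+6 = 8.
LPT (decreasing processing time): J2 J1 J3 J4.
J2: 0→6, due 10, tardiness 0
J1: 6→11, due 8, tardiness 3
J3: 11→14, due 5, tardiness 9
J4: 14→16, due 9, tardiness 7
Sum = 0+3+9+7 = 19.
Difference = 8 − 19 = -11.

-11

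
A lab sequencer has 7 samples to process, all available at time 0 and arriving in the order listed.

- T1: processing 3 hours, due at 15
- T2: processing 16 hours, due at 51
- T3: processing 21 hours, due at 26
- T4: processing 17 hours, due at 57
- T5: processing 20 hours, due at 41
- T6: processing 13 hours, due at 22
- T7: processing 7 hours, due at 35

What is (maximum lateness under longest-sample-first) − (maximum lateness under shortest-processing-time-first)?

11

LPT (decreasing processing time): T3 T5 T4 T2 T6 T7 T1.
T3: 0→21, due 26, lateness -5
T5: 21→41, due 41, lateness 0
T4: 41→58, due 57, lateness 1
T2: 58→74, due 51, lateness 23
T6: 74→87, due 22, lateness 65
T7: 87→94, due 35, lateness 59
T1: 94→97, due 15, lateness 82
Maximum = 82.
SPT (increasing processing time): T1 T7 T6 T2 T4 T5 T3.
T1: 0→3, due 15, lateness -12
T7: 3→10, due 35, lateness -25
T6: 10→23, due 22, lateness 1
T2: 23→39, due 51, lateness -12
T4: 39→56, due 57, lateness -1
T5: 56→76, due 41, lateness 35
T3: 76→97, due 26, lateness 71
Maximum = 71.
Difference = 82 − 71 = 11.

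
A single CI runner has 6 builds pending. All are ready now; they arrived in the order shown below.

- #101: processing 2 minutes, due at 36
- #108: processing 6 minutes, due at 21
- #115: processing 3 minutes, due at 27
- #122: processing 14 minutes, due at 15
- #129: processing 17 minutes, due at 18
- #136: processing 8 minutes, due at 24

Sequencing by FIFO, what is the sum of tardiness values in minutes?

60

FIFO (arrival order): #101 #108 #115 #122 #129 #136.
#101: 0→2, due 36, tardiness 0
#108: 2→8, due 21, tardiness 0
#115: 8→11, due 27, tardiness 0
#122: 11→25, due 15, tardiness 10
#129: 25→42, due 18, tardiness 24
#136: 42→50, due 24, tardiness 26
Sum = 0+0+0+10+24+26 = 60.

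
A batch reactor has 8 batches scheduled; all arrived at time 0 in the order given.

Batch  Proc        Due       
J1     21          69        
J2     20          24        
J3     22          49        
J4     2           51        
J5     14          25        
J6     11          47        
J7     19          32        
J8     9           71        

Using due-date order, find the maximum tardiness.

47

EDD (increasing due date): J2 J5 J7 J6 J3 J4 J1 J8.
J2: 0→20, due 24, tardiness 0
J5: 20→34, due 25, tardiness 9
J7: 34→53, due 32, tardiness 21
J6: 53→64, due 47, tardiness 17
J3: 64→86, due 49, tardiness 37
J4: 86→88, due 51, tardiness 37
J1: 88→109, due 69, tardiness 40
J8: 109→118, due 71, tardiness 47
Maximum = 47.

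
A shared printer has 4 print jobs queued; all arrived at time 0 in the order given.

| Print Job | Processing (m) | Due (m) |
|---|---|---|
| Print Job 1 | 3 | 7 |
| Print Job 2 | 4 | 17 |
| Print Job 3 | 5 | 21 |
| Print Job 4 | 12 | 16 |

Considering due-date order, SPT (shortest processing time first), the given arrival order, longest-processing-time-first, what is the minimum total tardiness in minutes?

5

EDD (increasing due date): Print Job 1 Print Job 4 Print Job 2 Print Job 3.
Print Job 1: 0→3, due 7, tardiness 0
Print Job 4: 3→15, due 16, tardiness 0
Print Job 2: 15→19, due 17, tardiness 2
Print Job 3: 19→24, due 21, tardiness 3
Sum = 0+0+2+3 = 5.
SPT (increasing processing time): Print Job 1 Print Job 2 Print Job 3 Print Job 4.
Print Job 1: 0→3, due 7, tardiness 0
Print Job 2: 3→7, due 17, tardiness 0
Print Job 3: 7→12, due 21, tardiness 0
Print Job 4: 12→24, due 16, tardiness 8
Sum = 0+0+0+8 = 8.
FIFO (arrival order): Print Job 1 Print Job 2 Print Job 3 Print Job 4.
Print Job 1: 0→3, due 7, tardiness 0
Print Job 2: 3→7, due 17, tardiness 0
Print Job 3: 7→12, due 21, tardiness 0
Print Job 4: 12→24, due 16, tardiness 8
Sum = 0+0+0+8 = 8.
LPT (decreasing processing time): Print Job 4 Print Job 3 Print Job 2 Print Job 1.
Print Job 4: 0→12, due 16, tardiness 0
Print Job 3: 12→17, due 21, tardiness 0
Print Job 2: 17→21, due 17, tardiness 4
Print Job 1: 21→24, due 7, tardiness 17
Sum = 0+0+4+17 = 21.
EDD 5, SPT 8, FIFO 8, LPT 21 → minimum 5.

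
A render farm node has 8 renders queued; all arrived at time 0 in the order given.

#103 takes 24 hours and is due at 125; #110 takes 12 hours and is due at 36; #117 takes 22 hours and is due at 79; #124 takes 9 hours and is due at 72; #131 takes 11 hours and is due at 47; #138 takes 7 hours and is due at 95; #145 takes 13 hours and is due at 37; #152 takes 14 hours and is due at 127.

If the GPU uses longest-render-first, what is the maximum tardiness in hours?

LPT (decreasing processing time): #103 #117 #152 #145 #110 #131 #124 #138.
#103: 0→24, due 125, tardiness 0
#117: 24→46, due 79, tardiness 0
#152: 46→60, due 127, tardiness 0
#145: 60→73, due 37, tardiness 36
#110: 73→85, due 36, tardiness 49
#131: 85→96, due 47, tardiness 49
#124: 96→105, due 72, tardiness 33
#138: 105→112, due 95, tardiness 17
Maximum = 49.

49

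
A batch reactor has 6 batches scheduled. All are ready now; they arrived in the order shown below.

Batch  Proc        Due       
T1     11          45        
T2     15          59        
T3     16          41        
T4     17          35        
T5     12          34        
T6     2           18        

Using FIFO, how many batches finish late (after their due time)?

4

FIFO (arrival order): T1 T2 T3 T4 T5 T6.
T1: 0→11, due 45, tardiness 0
T2: 11→26, due 59, tardiness 0
T3: 26→42, due 41, tardiness 1
T4: 42→59, due 35, tardiness 24
T5: 59→71, due 34, tardiness 37
T6: 71→73, due 18, tardiness 55
Late batches: 4.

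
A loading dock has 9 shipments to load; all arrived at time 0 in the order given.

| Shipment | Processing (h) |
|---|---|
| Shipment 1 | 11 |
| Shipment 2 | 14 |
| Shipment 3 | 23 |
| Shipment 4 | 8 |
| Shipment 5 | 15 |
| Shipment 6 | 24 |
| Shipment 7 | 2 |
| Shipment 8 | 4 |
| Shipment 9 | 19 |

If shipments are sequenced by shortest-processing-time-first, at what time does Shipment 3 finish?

SPT (increasing processing time): Shipment 7 Shipment 8 Shipment 4 Shipment 1 Shipment 2 Shipment 5 Shipment 9 Shipment 3 Shipment 6.
Shipment 7: 0→2
Shipment 8: 2→6
Shipment 4: 6→14
Shipment 1: 14→25
Shipment 2: 25→39
Shipment 5: 39→54
Shipment 9: 54→73
Shipment 3: 73→96

96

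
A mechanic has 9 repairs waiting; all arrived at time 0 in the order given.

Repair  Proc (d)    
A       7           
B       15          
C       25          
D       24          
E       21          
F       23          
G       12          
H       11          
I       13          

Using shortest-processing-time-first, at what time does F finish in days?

SPT (increasing processing time): A H G I B E F D C.
A: 0→7
H: 7→18
G: 18→30
I: 30→43
B: 43→58
E: 58→79
F: 79→102

102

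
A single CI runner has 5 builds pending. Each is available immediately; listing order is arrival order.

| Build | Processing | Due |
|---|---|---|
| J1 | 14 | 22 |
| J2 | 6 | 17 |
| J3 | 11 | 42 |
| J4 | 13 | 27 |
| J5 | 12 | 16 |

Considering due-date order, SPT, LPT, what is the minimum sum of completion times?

EDD (increasing due date): J5 J2 J1 J4 J3.
J5: 0→12
J2: 12→18
J1: 18→32
J4: 32→45
J3: 45→56
Sum = 12+18+32+45+56 = 163.
SPT (increasing processing time): J2 J3 J5 J4 J1.
J2: 0→6
J3: 6→17
J5: 17→29
J4: 29→42
J1: 42→56
Sum = 6+17+29+42+56 = 150.
LPT (decreasing processing time): J1 J4 J5 J3 J2.
J1: 0→14
J4: 14→27
J5: 27→39
J3: 39→50
J2: 50→56
Sum = 14+27+39+50+56 = 186.
EDD 163, SPT 150, LPT 186 → minimum 150.

150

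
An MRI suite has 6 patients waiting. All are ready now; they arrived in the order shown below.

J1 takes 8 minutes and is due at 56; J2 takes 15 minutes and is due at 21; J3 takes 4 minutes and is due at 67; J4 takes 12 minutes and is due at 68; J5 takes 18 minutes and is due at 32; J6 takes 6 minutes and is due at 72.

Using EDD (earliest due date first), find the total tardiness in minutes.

EDD (increasing due date): J2 J5 J1 J3 J4 J6.
J2: 0→15, due 21, tardiness 0
J5: 15→33, due 32, tardiness 1
J1: 33→41, due 56, tardiness 0
J3: 41→45, due 67, tardiness 0
J4: 45→57, due 68, tardiness 0
J6: 57→63, due 72, tardiness 0
Sum = 0+1+0+0+0+0 = 1.

1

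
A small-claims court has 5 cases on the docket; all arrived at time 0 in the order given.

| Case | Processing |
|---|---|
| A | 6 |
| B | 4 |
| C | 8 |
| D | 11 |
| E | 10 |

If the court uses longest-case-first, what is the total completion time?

LPT (decreasing processing time): D E C A B.
D: 0→11
E: 11→21
C: 21→29
A: 29→35
B: 35→39
Sum = 11+21+29+35+39 = 135.

135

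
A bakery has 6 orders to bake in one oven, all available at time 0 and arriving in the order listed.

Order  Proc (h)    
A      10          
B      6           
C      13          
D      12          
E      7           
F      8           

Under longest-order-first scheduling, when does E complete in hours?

LPT (decreasing processing time): C D A F E B.
C: 0→13
D: 13→25
A: 25→35
F: 35→43
E: 43→50

50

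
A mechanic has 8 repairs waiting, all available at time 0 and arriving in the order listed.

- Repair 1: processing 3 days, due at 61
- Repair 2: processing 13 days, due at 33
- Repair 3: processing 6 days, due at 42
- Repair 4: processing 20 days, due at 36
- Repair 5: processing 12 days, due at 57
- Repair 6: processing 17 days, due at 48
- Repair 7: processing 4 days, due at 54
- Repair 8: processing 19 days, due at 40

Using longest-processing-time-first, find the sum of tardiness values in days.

LPT (decreasing processing time): Repair 4 Repair 8 Repair 6 Repair 2 Repair 5 Repair 3 Repair 7 Repair 1.
Repair 4: 0→20, due 36, tardiness 0
Repair 8: 20→39, due 40, tardiness 0
Repair 6: 39→56, due 48, tardiness 8
Repair 2: 56→69, due 33, tardiness 36
Repair 5: 69→81, due 57, tardiness 24
Repair 3: 81→87, due 42, tardiness 45
Repair 7: 87→91, due 54, tardiness 37
Repair 1: 91→94, due 61, tardiness 33
Sum = 0+0+8+36+24+45+37+33 = 183.

183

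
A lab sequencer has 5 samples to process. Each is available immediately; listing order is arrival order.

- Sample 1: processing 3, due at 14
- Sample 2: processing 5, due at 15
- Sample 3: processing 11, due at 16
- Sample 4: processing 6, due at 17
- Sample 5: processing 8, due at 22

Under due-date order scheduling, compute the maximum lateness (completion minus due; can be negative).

EDD (increasing due date): Sample 1 Sample 2 Sample 3 Sample 4 Sample 5.
Sample 1: 0→3, due 14, lateness -11
Sample 2: 3→8, due 15, lateness -7
Sample 3: 8→19, due 16, lateness 3
Sample 4: 19→25, due 17, lateness 8
Sample 5: 25→33, due 22, lateness 11
Maximum = 11.

11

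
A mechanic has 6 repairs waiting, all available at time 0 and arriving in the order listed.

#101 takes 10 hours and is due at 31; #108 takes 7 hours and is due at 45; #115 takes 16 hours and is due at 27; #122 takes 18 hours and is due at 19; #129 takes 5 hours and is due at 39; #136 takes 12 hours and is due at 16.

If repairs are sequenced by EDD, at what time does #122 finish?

30

EDD (increasing due date): #136 #122 #115 #101 #129 #108.
#136: 0→12
#122: 12→30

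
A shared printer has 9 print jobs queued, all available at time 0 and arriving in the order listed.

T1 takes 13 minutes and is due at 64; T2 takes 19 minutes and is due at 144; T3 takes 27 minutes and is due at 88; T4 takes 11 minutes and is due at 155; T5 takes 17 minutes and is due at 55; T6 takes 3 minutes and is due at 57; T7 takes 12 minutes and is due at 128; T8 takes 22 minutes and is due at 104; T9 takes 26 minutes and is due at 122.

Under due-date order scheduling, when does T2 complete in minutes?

139

EDD (increasing due date): T5 T6 T1 T3 T8 T9 T7 T2 T4.
T5: 0→17
T6: 17→20
T1: 20→33
T3: 33→60
T8: 60→82
T9: 82→108
T7: 108→120
T2: 120→139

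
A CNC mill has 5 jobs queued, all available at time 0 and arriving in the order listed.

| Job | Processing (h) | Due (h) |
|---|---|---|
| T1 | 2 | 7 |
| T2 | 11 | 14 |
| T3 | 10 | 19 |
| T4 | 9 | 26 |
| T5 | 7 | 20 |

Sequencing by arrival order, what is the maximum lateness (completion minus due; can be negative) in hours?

19

FIFO (arrival order): T1 T2 T3 T4 T5.
T1: 0→2, due 7, lateness -5
T2: 2→13, due 14, lateness -1
T3: 13→23, due 19, lateness 4
T4: 23→32, due 26, lateness 6
T5: 32→39, due 20, lateness 19
Maximum = 19.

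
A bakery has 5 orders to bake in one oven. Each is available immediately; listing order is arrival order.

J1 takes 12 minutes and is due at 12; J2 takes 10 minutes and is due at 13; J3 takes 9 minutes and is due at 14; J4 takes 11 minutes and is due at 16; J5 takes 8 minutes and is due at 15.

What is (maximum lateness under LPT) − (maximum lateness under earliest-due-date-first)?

1

LPT (decreasing processing time): J1 J4 J2 J3 J5.
J1: 0→12, due 12, lateness 0
J4: 12→23, due 16, lateness 7
J2: 23→33, due 13, lateness 20
J3: 33→42, due 14, lateness 28
J5: 42→50, due 15, lateness 35
Maximum = 35.
EDD (increasing due date): J1 J2 J3 J5 J4.
J1: 0→12, due 12, lateness 0
J2: 12→22, due 13, lateness 9
J3: 22→31, due 14, lateness 17
J5: 31→39, due 15, lateness 24
J4: 39→50, due 16, lateness 34
Maximum = 34.
Difference = 35 − 34 = 1.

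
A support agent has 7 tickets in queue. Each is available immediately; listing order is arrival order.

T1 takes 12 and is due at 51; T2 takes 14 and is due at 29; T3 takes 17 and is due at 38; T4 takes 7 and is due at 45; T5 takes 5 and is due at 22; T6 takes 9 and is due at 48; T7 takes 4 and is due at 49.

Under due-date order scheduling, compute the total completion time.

EDD (increasing due date): T5 T2 T3 T4 T6 T7 T1.
T5: 0→5
T2: 5→19
T3: 19→36
T4: 36→43
T6: 43→52
T7: 52→56
T1: 56→68
Sum = 5+19+36+43+52+56+68 = 279.

279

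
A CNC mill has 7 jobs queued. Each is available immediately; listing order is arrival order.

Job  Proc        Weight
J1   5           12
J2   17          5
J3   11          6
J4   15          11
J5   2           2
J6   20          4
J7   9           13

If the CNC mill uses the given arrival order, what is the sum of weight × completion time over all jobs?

2303

FIFO (arrival order): J1 J2 J3 J4 J5 J6 J7.
J1: finishes 5, weight 12, w·C = 60
J2: finishes 22, weight 5, w·C = 110
J3: finishes 33, weight 6, w·C = 198
J4: finishes 48, weight 11, w·C = 528
J5: finishes 50, weight 2, w·C = 100
J6: finishes 70, weight 4, w·C = 280
J7: finishes 79, weight 13, w·C = 1027
Sum = 60+110+198+528+100+280+1027 = 2303.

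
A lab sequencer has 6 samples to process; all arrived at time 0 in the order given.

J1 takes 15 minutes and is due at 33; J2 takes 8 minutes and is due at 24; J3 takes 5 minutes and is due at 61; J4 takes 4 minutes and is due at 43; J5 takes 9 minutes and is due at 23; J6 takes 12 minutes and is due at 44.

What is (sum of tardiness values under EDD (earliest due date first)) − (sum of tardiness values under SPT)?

-19

EDD (increasing due date): J5 J2 J1 J4 J6 J3.
J5: 0→9, due 23, tardiness 0
J2: 9→17, due 24, tardiness 0
J1: 17→32, due 33, tardiness 0
J4: 32→36, due 43, tardiness 0
J6: 36→48, due 44, tardiness 4
J3: 48→53, due 61, tardiness 0
Sum = 0+0+0+0+4+0 = 4.
SPT (increasing processing time): J4 J3 J2 J5 J6 J1.
J4: 0→4, due 43, tardiness 0
J3: 4→9, due 61, tardiness 0
J2: 9→17, due 24, tardiness 0
J5: 17→26, due 23, tardiness 3
J6: 26→38, due 44, tardiness 0
J1: 38→53, due 33, tardiness 20
Sum = 0+0+0+3+0+20 = 23.
Difference = 4 − 23 = -19.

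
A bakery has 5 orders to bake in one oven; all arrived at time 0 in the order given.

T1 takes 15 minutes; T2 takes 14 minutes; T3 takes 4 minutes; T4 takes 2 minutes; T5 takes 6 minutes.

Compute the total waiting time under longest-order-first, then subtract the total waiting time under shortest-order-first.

LPT (decreasing processing time): T1 T2 T5 T3 T4.
T1: waits 0, runs 0→15
T2: waits 15, runs 15→29
T5: waits 29, runs 29→35
T3: waits 35, runs 35→39
T4: waits 39, runs 39→41
Sum = 0+15+29+35+39 = 118.
SPT (increasing processing time): T4 T3 T5 T2 T1.
T4: waits 0, runs 0→2
T3: waits 2, runs 2→6
T5: waits 6, runs 6→12
T2: waits 12, runs 12→26
T1: waits 26, runs 26→41
Sum = 0+2+6+12+26 = 46.
Difference = 118 − 46 = 72.

72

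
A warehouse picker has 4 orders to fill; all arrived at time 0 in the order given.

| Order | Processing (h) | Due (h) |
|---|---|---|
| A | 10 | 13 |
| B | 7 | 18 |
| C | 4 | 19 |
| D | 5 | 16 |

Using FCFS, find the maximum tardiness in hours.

FIFO (arrival order): A B C D.
A: 0→10, due 13, tardiness 0
B: 10→17, due 18, tardiness 0
C: 17→21, due 19, tardiness 2
D: 21→26, due 16, tardiness 10
Maximum = 10.

10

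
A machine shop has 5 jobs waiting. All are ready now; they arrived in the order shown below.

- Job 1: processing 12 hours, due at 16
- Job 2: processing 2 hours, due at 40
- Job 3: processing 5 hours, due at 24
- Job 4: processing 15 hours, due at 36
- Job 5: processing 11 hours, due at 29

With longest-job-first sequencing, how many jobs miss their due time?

4

LPT (decreasing processing time): Job 4 Job 1 Job 5 Job 3 Job 2.
Job 4: 0→15, due 36, tardiness 0
Job 1: 15→27, due 16, tardiness 11
Job 5: 27→38, due 29, tardiness 9
Job 3: 38→43, due 24, tardiness 19
Job 2: 43→45, due 40, tardiness 5
Late jobs: 4.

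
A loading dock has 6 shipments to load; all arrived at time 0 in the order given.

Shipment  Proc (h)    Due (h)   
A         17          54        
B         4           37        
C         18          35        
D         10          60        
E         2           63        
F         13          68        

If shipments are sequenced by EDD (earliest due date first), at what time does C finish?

18

EDD (increasing due date): C B A D E F.
C: 0→18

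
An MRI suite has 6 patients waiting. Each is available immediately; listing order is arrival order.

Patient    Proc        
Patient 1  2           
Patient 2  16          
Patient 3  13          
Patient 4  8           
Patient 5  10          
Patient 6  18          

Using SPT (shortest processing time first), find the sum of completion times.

SPT (increasing processing time): Patient 1 Patient 4 Patient 5 Patient 3 Patient 2 Patient 6.
Patient 1: 0→2
Patient 4: 2→10
Patient 5: 10→20
Patient 3: 20→33
Patient 2: 33→49
Patient 6: 49→67
Sum = 2+10+20+33+49+67 = 181.

181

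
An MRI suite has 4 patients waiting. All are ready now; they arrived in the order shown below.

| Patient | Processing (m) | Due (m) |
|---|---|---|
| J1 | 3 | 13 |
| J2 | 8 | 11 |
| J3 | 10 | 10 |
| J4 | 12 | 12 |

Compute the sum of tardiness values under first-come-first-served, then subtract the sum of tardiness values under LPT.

-19

FIFO (arrival order): J1 J2 J3 J4.
J1: 0→3, due 13, tardiness 0
J2: 3→11, due 11, tardiness 0
J3: 11→21, due 10, tardiness 11
J4: 21→33, due 12, tardiness 21
Sum = 0+0+11+21 = 32.
LPT (decreasing processing time): J4 J3 J2 J1.
J4: 0→12, due 12, tardiness 0
J3: 12→22, due 10, tardiness 12
J2: 22→30, due 11, tardiness 19
J1: 30→33, due 13, tardiness 20
Sum = 0+12+19+20 = 51.
Difference = 32 − 51 = -19.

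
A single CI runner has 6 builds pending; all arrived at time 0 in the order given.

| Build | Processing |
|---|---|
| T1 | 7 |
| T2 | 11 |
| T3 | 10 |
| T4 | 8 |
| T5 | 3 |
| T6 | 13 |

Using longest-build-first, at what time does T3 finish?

LPT (decreasing processing time): T6 T2 T3 T4 T1 T5.
T6: 0→13
T2: 13→24
T3: 24→34

34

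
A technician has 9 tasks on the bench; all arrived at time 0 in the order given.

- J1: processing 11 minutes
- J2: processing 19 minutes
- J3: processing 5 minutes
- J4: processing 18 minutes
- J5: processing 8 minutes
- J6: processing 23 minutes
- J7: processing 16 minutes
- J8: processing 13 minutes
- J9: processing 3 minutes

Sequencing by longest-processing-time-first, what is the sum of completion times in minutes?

LPT (decreasing processing time): J6 J2 J4 J7 J8 J1 J5 J3 J9.
J6: 0→23
J2: 23→42
J4: 42→60
J7: 60→76
J8: 76→89
J1: 89→100
J5: 100→108
J3: 108→113
J9: 113→116
Sum = 23+42+60+76+89+100+108+113+116 = 727.

727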